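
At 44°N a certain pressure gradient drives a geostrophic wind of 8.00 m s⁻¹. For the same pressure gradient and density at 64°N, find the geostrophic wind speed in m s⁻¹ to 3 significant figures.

6.18 m s⁻¹

With the same pressure gradient and density, V_g ∝ 1/f ∝ 1/sin φ.
V₂ = V₁ · sin φ₁ / sin φ₂ = 8.00 × sin 44° / sin 64°
V₂ = 8.00 × 0.6947/0.8988 = 6.18 m s⁻¹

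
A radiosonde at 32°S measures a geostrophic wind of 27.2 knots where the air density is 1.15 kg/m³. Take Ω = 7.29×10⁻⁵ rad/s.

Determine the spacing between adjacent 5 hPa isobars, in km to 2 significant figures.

400 km

Coriolis parameter at 32°S:
f = 2Ω sin φ = 2 × 7.29×10⁻⁵ × sin 32° = 7.73×10⁻⁵ s⁻¹
Wind speed in SI: 27.2 knots = 14.0 m/s
Geostrophic balance rearranged: |∂P/∂n| = f ρ V_g
|∂P/∂n| = 7.73×10⁻⁵ × 1.15 × 14.0 = 1.24×10⁻³ Pa/m
Isobar spacing: Δn = ΔP/|∂P/∂n| = 500 Pa / 1.24×10⁻³ Pa/m = 402159 m ≈ 400 km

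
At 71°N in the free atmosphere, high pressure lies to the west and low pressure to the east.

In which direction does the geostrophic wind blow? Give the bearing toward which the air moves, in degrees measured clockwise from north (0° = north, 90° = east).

180°

The pressure-gradient force points toward the east (bearing 090°).
Geostrophic balance: in the Northern Hemisphere the Coriolis force deflects motion to the right, so the geostrophic wind blows 90° to the right of the pressure-gradient force (low pressure on the left).
Rotating 090° by 90° clockwise gives 180° — the wind blows toward the south.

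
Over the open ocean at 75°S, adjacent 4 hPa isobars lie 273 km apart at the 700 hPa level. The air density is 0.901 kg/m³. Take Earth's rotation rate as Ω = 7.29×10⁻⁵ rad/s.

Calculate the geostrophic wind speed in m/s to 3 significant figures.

11.5 m/s

Coriolis parameter at 75°S:
f = 2Ω sin φ = 2 × 7.29×10⁻⁵ × sin 75° = 1.41×10⁻⁴ s⁻¹
Pressure gradient: |∂P/∂n| = 400 Pa / 273000 m = 1.47×10⁻³ Pa/m
Geostrophic balance (pressure-gradient force = Coriolis force):
V_g = (1/(fρ)) |∂P/∂n| = 1.47×10⁻³ / (1.41×10⁻⁴ × 0.901) = 11.5 m/s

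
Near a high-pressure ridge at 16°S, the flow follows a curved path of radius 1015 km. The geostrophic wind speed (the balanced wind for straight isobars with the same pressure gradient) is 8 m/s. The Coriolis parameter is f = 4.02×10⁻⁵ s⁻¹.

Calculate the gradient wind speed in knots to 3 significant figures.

21.2 knots

Around a high, pressure-gradient force acts outward with centrifugal, so Coriolis balances both:
fV = (1/ρ)|∂P/∂n| + V²/R  →  V² − fR·V + fR·V_g = 0
With fR = 4.02×10⁻⁵ × 1015×10³ m = 40.8 m/s:
V = [fR − √((fR)² − 4 fR V_g)]/2 = [40.8 − √(40.8² − 4×40.8×8)]/2 = 10.9 m/s
Supergeostrophic (V > V_g = 8 m/s), as expected around a high.
Converting: 10.9 m/s × 1.944 = 21.2 knots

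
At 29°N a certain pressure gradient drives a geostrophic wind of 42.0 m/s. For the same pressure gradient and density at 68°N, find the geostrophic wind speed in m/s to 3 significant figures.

22.0 m/s

With the same pressure gradient and density, V_g ∝ 1/f ∝ 1/sin φ.
V₂ = V₁ · sin φ₁ / sin φ₂ = 42.0 × sin 29° / sin 68°
V₂ = 42.0 × 0.4848/0.9272 = 22.0 m/s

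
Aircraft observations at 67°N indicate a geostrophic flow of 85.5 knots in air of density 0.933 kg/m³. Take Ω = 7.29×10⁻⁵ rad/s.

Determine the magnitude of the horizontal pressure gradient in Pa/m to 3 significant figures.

Coriolis parameter at 67°N:
f = 2Ω sin φ = 2 × 7.29×10⁻⁵ × sin 67° = 1.34×10⁻⁴ s⁻¹
Wind speed in SI: 85.5 knots = 44.0 m/s
Geostrophic balance rearranged: |∂P/∂n| = f ρ V_g
|∂P/∂n| = 1.34×10⁻⁴ × 0.933 × 44.0 = 5.51×10⁻³ Pa/m

5.51×10⁻³ Pa/m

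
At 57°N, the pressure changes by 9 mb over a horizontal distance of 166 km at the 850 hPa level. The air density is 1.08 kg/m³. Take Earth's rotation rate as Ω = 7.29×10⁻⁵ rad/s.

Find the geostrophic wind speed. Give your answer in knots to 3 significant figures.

79.8 knots

Coriolis parameter at 57°N:
f = 2Ω sin φ = 2 × 7.29×10⁻⁵ × sin 57° = 1.22×10⁻⁴ s⁻¹
Pressure gradient: |∂P/∂n| = 900 Pa / 166000 m = 5.42×10⁻³ Pa/m
Geostrophic balance (pressure-gradient force = Coriolis force):
V_g = (1/(fρ)) |∂P/∂n| = 5.42×10⁻³ / (1.22×10⁻⁴ × 1.08) = 41.1 m/s
Converting: 41.1 m/s × 1.944 = 79.8 knots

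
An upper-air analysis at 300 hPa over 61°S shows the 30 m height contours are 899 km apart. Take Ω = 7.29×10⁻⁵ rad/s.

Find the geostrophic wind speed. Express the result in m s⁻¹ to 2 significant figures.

2.6 m s⁻¹

Coriolis parameter at 61°S:
f = 2Ω sin φ = 2 × 7.29×10⁻⁵ × sin 61° = 1.28×10⁻⁴ s⁻¹
Height gradient: |∂Z/∂n| = 30 m / 899000 m = 3.34×10⁻⁵
On a pressure surface, geostrophic balance gives V_g = (g/f)|∂Z/∂n|:
V_g = 9.81 × 3.34×10⁻⁵ / 1.28×10⁻⁴ = 2.57 m/s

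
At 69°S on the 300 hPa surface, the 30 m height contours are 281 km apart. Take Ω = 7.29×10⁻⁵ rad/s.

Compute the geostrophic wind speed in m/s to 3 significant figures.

7.69 m/s

Coriolis parameter at 69°S:
f = 2Ω sin φ = 2 × 7.29×10⁻⁵ × sin 69° = 1.36×10⁻⁴ s⁻¹
Height gradient: |∂Z/∂n| = 30 m / 281000 m = 1.07×10⁻⁴
On a pressure surface, geostrophic balance gives V_g = (g/f)|∂Z/∂n|:
V_g = 9.81 × 1.07×10⁻⁴ / 1.36×10⁻⁴ = 7.69 m/s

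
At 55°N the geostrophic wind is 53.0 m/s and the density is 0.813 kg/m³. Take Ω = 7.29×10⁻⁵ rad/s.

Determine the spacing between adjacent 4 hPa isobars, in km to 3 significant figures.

77.7 km

Coriolis parameter at 55°N:
f = 2Ω sin φ = 2 × 7.29×10⁻⁵ × sin 55° = 1.19×10⁻⁴ s⁻¹
Geostrophic balance rearranged: |∂P/∂n| = f ρ V_g
|∂P/∂n| = 1.19×10⁻⁴ × 0.813 × 53.0 = 5.15×10⁻³ Pa/m
Isobar spacing: Δn = ΔP/|∂P/∂n| = 400 Pa / 5.15×10⁻³ Pa/m = 77727 m ≈ 77.7 km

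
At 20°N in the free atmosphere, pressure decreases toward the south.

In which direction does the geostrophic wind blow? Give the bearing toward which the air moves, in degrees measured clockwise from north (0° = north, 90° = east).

270°

The pressure-gradient force points toward the south (bearing 180°).
Geostrophic balance: in the Northern Hemisphere the Coriolis force deflects motion to the right, so the geostrophic wind blows 90° to the right of the pressure-gradient force (low pressure on the left).
Rotating 180° by 90° clockwise gives 270° — the wind blows toward the west.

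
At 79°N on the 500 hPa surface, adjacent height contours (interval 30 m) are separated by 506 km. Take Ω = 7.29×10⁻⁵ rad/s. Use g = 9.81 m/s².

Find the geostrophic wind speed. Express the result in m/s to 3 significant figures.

Coriolis parameter at 79°N:
f = 2Ω sin φ = 2 × 7.29×10⁻⁵ × sin 79° = 1.43×10⁻⁴ s⁻¹
Height gradient: |∂Z/∂n| = 30 m / 506000 m = 5.93×10⁻⁵
On a pressure surface, geostrophic balance gives V_g = (g/f)|∂Z/∂n|:
V_g = 9.81 × 5.93×10⁻⁵ / 1.43×10⁻⁴ = 4.06 m/s

4.06 m/s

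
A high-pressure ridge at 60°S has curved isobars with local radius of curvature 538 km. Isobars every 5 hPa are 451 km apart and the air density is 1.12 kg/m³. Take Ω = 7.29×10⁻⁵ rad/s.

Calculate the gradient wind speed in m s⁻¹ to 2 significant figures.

9.0 m s⁻¹

Coriolis parameter at 60°S:
f = 2Ω sin φ = 2 × 7.29×10⁻⁵ × sin 60° = 1.26×10⁻⁴ s⁻¹
Pressure gradient: |∂P/∂n| = 500 Pa / 451000 m = 1.11×10⁻³ Pa/m
Geostrophic speed: V_g = |∂P/∂n|/(fρ) = 1.11×10⁻³/(1.26×10⁻⁴ × 1.12) = 7.84 m/s
Around a high, pressure-gradient force acts outward with centrifugal, so Coriolis balances both:
fV = (1/ρ)|∂P/∂n| + V²/R  →  V² − fR·V + fR·V_g = 0
With fR = 1.26×10⁻⁴ × 538×10³ m = 67.9 m/s:
V = [fR − √((fR)² − 4 fR V_g)]/2 = [67.9 − √(67.9² − 4×67.9×7.84)]/2 = 9.04 m/s
Supergeostrophic (V > V_g = 7.84 m/s), as expected around a high.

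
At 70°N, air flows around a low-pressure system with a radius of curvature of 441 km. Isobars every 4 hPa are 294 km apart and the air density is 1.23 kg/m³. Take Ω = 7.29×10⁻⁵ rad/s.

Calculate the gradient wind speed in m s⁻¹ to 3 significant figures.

Coriolis parameter at 70°N:
f = 2Ω sin φ = 2 × 7.29×10⁻⁵ × sin 70° = 1.37×10⁻⁴ s⁻¹
Pressure gradient: |∂P/∂n| = 400 Pa / 294000 m = 1.36×10⁻³ Pa/m
Geostrophic speed: V_g = |∂P/∂n|/(fρ) = 1.36×10⁻³/(1.37×10⁻⁴ × 1.23) = 8.07 m/s
Around a low, centrifugal force acts outward with Coriolis, so pressure-gradient force balances both:
(1/ρ)|∂P/∂n| = fV + V²/R  →  V² + fR·V − fR·V_g = 0
With fR = 1.37×10⁻⁴ × 441×10³ m = 60.4 m/s:
V = [−fR + √((fR)² + 4 fR V_g)]/2 = [−60.4 + √(60.4² + 4×60.4×8.07)]/2 = 7.21 m/s
Subgeostrophic (V < V_g = 8.07 m/s), as expected around a low.

7.21 m s⁻¹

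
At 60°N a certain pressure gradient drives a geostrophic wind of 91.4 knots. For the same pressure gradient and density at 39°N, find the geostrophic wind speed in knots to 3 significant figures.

With the same pressure gradient and density, V_g ∝ 1/f ∝ 1/sin φ.
V₂ = V₁ · sin φ₁ / sin φ₂ = 91.4 × sin 60° / sin 39°
V₂ = 91.4 × 0.8660/0.6293 = 126 knots

126 knots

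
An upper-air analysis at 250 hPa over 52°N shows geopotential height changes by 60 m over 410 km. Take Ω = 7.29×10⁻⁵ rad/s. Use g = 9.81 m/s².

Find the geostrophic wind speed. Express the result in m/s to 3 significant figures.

12.5 m/s

Coriolis parameter at 52°N:
f = 2Ω sin φ = 2 × 7.29×10⁻⁵ × sin 52° = 1.15×10⁻⁴ s⁻¹
Height gradient: |∂Z/∂n| = 60 m / 410000 m = 1.46×10⁻⁴
On a pressure surface, geostrophic balance gives V_g = (g/f)|∂Z/∂n|:
V_g = 9.81 × 1.46×10⁻⁴ / 1.15×10⁻⁴ = 12.5 m/s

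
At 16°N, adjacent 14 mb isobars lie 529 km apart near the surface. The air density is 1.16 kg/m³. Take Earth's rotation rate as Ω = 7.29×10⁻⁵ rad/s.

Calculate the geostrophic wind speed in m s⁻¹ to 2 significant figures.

Coriolis parameter at 16°N:
f = 2Ω sin φ = 2 × 7.29×10⁻⁵ × sin 16° = 4.02×10⁻⁵ s⁻¹
Pressure gradient: |∂P/∂n| = 1400 Pa / 529000 m = 2.65×10⁻³ Pa/m
Geostrophic balance (pressure-gradient force = Coriolis force):
V_g = (1/(fρ)) |∂P/∂n| = 2.65×10⁻³ / (4.02×10⁻⁵ × 1.16) = 56.8 m/s

57 m s⁻¹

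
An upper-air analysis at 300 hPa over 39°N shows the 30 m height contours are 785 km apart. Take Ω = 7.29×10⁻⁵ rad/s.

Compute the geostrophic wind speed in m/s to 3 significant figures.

4.09 m/s

Coriolis parameter at 39°N:
f = 2Ω sin φ = 2 × 7.29×10⁻⁵ × sin 39° = 9.18×10⁻⁵ s⁻¹
Height gradient: |∂Z/∂n| = 30 m / 785000 m = 3.82×10⁻⁵
On a pressure surface, geostrophic balance gives V_g = (g/f)|∂Z/∂n|:
V_g = 9.81 × 3.82×10⁻⁵ / 9.18×10⁻⁵ = 4.09 m/s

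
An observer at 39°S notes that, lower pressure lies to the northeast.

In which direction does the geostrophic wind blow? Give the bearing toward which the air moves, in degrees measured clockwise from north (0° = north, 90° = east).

315°

The pressure-gradient force points toward the northeast (bearing 045°).
Geostrophic balance: in the Southern Hemisphere the Coriolis force deflects motion to the left, so the geostrophic wind blows 90° to the left of the pressure-gradient force (low pressure on the right).
Rotating 045° by 90° counterclockwise gives 315° — the wind blows toward the northwest.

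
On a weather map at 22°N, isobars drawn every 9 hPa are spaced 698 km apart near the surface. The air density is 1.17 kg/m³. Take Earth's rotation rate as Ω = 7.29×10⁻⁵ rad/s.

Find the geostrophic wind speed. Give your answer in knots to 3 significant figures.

Coriolis parameter at 22°N:
f = 2Ω sin φ = 2 × 7.29×10⁻⁵ × sin 22° = 5.46×10⁻⁵ s⁻¹
Pressure gradient: |∂P/∂n| = 900 Pa / 698000 m = 1.29×10⁻³ Pa/m
Geostrophic balance (pressure-gradient force = Coriolis force):
V_g = (1/(fρ)) |∂P/∂n| = 1.29×10⁻³ / (5.46×10⁻⁵ × 1.17) = 20.2 m/s
Converting: 20.2 m/s × 1.944 = 39.2 knots

39.2 knots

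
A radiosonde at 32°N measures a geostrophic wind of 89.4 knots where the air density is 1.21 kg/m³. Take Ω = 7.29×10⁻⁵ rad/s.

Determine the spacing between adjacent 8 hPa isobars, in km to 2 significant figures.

190 km

Coriolis parameter at 32°N:
f = 2Ω sin φ = 2 × 7.29×10⁻⁵ × sin 32° = 7.73×10⁻⁵ s⁻¹
Wind speed in SI: 89.4 knots = 46.0 m/s
Geostrophic balance rearranged: |∂P/∂n| = f ρ V_g
|∂P/∂n| = 7.73×10⁻⁵ × 1.21 × 46.0 = 4.30×10⁻³ Pa/m
Isobar spacing: Δn = ΔP/|∂P/∂n| = 800 Pa / 4.30×10⁻³ Pa/m = 186064 m ≈ 190 km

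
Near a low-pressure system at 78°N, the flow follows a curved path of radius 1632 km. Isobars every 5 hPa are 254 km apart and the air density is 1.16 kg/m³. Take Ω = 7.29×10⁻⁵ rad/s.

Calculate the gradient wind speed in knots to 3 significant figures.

Coriolis parameter at 78°N:
f = 2Ω sin φ = 2 × 7.29×10⁻⁵ × sin 78° = 1.43×10⁻⁴ s⁻¹
Pressure gradient: |∂P/∂n| = 500 Pa / 254000 m = 1.97×10⁻³ Pa/m
Geostrophic speed: V_g = |∂P/∂n|/(fρ) = 1.97×10⁻³/(1.43×10⁻⁴ × 1.16) = 11.9 m/s
Around a low, centrifugal force acts outward with Coriolis, so pressure-gradient force balances both:
(1/ρ)|∂P/∂n| = fV + V²/R  →  V² + fR·V − fR·V_g = 0
With fR = 1.43×10⁻⁴ × 1632×10³ m = 233 m/s:
V = [−fR + √((fR)² + 4 fR V_g)]/2 = [−233 + √(233² + 4×233×11.9)]/2 = 11.3 m/s
Subgeostrophic (V < V_g = 11.9 m/s), as expected around a low.
Converting: 11.3 m/s × 1.944 = 22.1 knots

22.1 knots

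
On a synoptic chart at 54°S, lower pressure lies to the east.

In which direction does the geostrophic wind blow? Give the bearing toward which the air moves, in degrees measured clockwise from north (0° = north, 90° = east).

000°

The pressure-gradient force points toward the east (bearing 090°).
Geostrophic balance: in the Southern Hemisphere the Coriolis force deflects motion to the left, so the geostrophic wind blows 90° to the left of the pressure-gradient force (low pressure on the right).
Rotating 090° by 90° counterclockwise gives 000° — the wind blows toward the north.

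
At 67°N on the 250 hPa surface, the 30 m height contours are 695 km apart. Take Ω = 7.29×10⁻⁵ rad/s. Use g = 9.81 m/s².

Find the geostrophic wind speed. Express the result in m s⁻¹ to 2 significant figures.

3.2 m s⁻¹

Coriolis parameter at 67°N:
f = 2Ω sin φ = 2 × 7.29×10⁻⁵ × sin 67° = 1.34×10⁻⁴ s⁻¹
Height gradient: |∂Z/∂n| = 30 m / 695000 m = 4.32×10⁻⁵
On a pressure surface, geostrophic balance gives V_g = (g/f)|∂Z/∂n|:
V_g = 9.81 × 4.32×10⁻⁵ / 1.34×10⁻⁴ = 3.16 m/s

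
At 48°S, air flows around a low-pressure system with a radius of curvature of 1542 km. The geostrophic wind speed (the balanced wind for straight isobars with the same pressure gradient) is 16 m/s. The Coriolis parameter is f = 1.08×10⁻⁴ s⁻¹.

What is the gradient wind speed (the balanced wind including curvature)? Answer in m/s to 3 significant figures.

14.7 m/s

Around a low, centrifugal force acts outward with Coriolis, so pressure-gradient force balances both:
(1/ρ)|∂P/∂n| = fV + V²/R  →  V² + fR·V − fR·V_g = 0
With fR = 1.08×10⁻⁴ × 1542×10³ m = 167 m/s:
V = [−fR + √((fR)² + 4 fR V_g)]/2 = [−167 + √(167² + 4×167×16)]/2 = 14.7 m/s
Subgeostrophic (V < V_g = 16 m/s), as expected around a low.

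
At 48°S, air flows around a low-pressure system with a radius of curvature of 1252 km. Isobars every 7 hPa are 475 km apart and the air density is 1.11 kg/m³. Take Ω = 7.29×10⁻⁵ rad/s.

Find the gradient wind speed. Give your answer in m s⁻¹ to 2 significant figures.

11 m s⁻¹

Coriolis parameter at 48°S:
f = 2Ω sin φ = 2 × 7.29×10⁻⁵ × sin 48° = 1.08×10⁻⁴ s⁻¹
Pressure gradient: |∂P/∂n| = 700 Pa / 475000 m = 1.47×10⁻³ Pa/m
Geostrophic speed: V_g = |∂P/∂n|/(fρ) = 1.47×10⁻³/(1.08×10⁻⁴ × 1.11) = 12.3 m/s
Around a low, centrifugal force acts outward with Coriolis, so pressure-gradient force balances both:
(1/ρ)|∂P/∂n| = fV + V²/R  →  V² + fR·V − fR·V_g = 0
With fR = 1.08×10⁻⁴ × 1252×10³ m = 136 m/s:
V = [−fR + √((fR)² + 4 fR V_g)]/2 = [−136 + √(136² + 4×136×12.3)]/2 = 11.3 m/s
Subgeostrophic (V < V_g = 12.3 m/s), as expected around a low.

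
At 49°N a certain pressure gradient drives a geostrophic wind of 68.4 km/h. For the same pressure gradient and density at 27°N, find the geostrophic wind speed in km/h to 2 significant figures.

With the same pressure gradient and density, V_g ∝ 1/f ∝ 1/sin φ.
V₂ = V₁ · sin φ₁ / sin φ₂ = 68.4 × sin 49° / sin 27°
V₂ = 68.4 × 0.7547/0.4540 = 110 km/h

110 km/h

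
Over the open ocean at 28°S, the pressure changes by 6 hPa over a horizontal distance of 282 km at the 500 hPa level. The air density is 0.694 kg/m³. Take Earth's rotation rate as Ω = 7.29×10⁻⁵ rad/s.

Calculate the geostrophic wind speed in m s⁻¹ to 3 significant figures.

44.8 m s⁻¹

Coriolis parameter at 28°S:
f = 2Ω sin φ = 2 × 7.29×10⁻⁵ × sin 28° = 6.84×10⁻⁵ s⁻¹
Pressure gradient: |∂P/∂n| = 600 Pa / 282000 m = 2.13×10⁻³ Pa/m
Geostrophic balance (pressure-gradient force = Coriolis force):
V_g = (1/(fρ)) |∂P/∂n| = 2.13×10⁻³ / (6.84×10⁻⁵ × 0.694) = 44.8 m/s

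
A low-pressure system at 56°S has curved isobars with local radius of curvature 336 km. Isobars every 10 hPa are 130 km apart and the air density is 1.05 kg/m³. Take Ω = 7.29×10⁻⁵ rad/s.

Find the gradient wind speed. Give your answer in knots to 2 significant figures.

Coriolis parameter at 56°S:
f = 2Ω sin φ = 2 × 7.29×10⁻⁵ × sin 56° = 1.21×10⁻⁴ s⁻¹
Pressure gradient: |∂P/∂n| = 1000 Pa / 130000 m = 7.69×10⁻³ Pa/m
Geostrophic speed: V_g = |∂P/∂n|/(fρ) = 7.69×10⁻³/(1.21×10⁻⁴ × 1.05) = 60.6 m/s
Around a low, centrifugal force acts outward with Coriolis, so pressure-gradient force balances both:
(1/ρ)|∂P/∂n| = fV + V²/R  →  V² + fR·V − fR·V_g = 0
With fR = 1.21×10⁻⁴ × 336×10³ m = 40.6 m/s:
V = [−fR + √((fR)² + 4 fR V_g)]/2 = [−40.6 + √(40.6² + 4×40.6×60.6)]/2 = 33.3 m/s
Subgeostrophic (V < V_g = 60.6 m/s), as expected around a low.
Converting: 33.3 m/s × 1.944 = 65 knots

65 knots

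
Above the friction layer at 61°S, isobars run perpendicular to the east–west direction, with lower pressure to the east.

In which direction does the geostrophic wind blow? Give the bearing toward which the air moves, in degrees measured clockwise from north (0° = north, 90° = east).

000°

The pressure-gradient force points toward the east (bearing 090°).
Geostrophic balance: in the Southern Hemisphere the Coriolis force deflects motion to the left, so the geostrophic wind blows 90° to the left of the pressure-gradient force (low pressure on the right).
Rotating 090° by 90° counterclockwise gives 000° — the wind blows toward the north.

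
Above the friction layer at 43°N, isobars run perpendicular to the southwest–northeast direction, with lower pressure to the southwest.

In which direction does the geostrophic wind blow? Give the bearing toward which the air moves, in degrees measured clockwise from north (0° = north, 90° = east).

The pressure-gradient force points toward the southwest (bearing 225°).
Geostrophic balance: in the Northern Hemisphere the Coriolis force deflects motion to the right, so the geostrophic wind blows 90° to the right of the pressure-gradient force (low pressure on the left).
Rotating 225° by 90° clockwise gives 315° — the wind blows toward the northwest.

315°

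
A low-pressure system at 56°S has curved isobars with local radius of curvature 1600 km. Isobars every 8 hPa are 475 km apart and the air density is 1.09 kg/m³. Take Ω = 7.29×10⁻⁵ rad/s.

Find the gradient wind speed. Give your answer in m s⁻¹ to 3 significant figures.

Coriolis parameter at 56°S:
f = 2Ω sin φ = 2 × 7.29×10⁻⁵ × sin 56° = 1.21×10⁻⁴ s⁻¹
Pressure gradient: |∂P/∂n| = 800 Pa / 475000 m = 1.68×10⁻³ Pa/m
Geostrophic speed: V_g = |∂P/∂n|/(fρ) = 1.68×10⁻³/(1.21×10⁻⁴ × 1.09) = 12.8 m/s
Around a low, centrifugal force acts outward with Coriolis, so pressure-gradient force balances both:
(1/ρ)|∂P/∂n| = fV + V²/R  →  V² + fR·V − fR·V_g = 0
With fR = 1.21×10⁻⁴ × 1600×10³ m = 193 m/s:
V = [−fR + √((fR)² + 4 fR V_g)]/2 = [−193 + √(193² + 4×193×12.8)]/2 = 12 m/s
Subgeostrophic (V < V_g = 12.8 m/s), as expected around a low.

12.0 m s⁻¹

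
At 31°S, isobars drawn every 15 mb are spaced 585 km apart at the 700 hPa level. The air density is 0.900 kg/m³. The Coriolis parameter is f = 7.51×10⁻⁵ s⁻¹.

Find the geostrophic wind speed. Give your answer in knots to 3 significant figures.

73.7 knots

Pressure gradient: |∂P/∂n| = 1500 Pa / 585000 m = 2.56×10⁻³ Pa/m
Geostrophic balance (pressure-gradient force = Coriolis force):
V_g = (1/(fρ)) |∂P/∂n| = 2.56×10⁻³ / (7.51×10⁻⁵ × 0.900) = 37.9 m/s
Converting: 37.9 m/s × 1.944 = 73.7 knots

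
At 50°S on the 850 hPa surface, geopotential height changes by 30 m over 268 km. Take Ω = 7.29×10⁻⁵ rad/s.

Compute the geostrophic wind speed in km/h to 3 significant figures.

Coriolis parameter at 50°S:
f = 2Ω sin φ = 2 × 7.29×10⁻⁵ × sin 50° = 1.12×10⁻⁴ s⁻¹
Height gradient: |∂Z/∂n| = 30 m / 268000 m = 1.12×10⁻⁴
On a pressure surface, geostrophic balance gives V_g = (g/f)|∂Z/∂n|:
V_g = 9.81 × 1.12×10⁻⁴ / 1.12×10⁻⁴ = 9.83 m/s
Converting: 9.83 m/s × 3.6 = 35.4 km/h

35.4 km/h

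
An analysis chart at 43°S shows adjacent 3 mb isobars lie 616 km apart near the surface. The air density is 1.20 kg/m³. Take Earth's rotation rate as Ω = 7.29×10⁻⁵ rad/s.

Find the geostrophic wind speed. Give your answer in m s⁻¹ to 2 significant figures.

Coriolis parameter at 43°S:
f = 2Ω sin φ = 2 × 7.29×10⁻⁵ × sin 43° = 9.94×10⁻⁵ s⁻¹
Pressure gradient: |∂P/∂n| = 300 Pa / 616000 m = 4.87×10⁻⁴ Pa/m
Geostrophic balance (pressure-gradient force = Coriolis force):
V_g = (1/(fρ)) |∂P/∂n| = 4.87×10⁻⁴ / (9.94×10⁻⁵ × 1.20) = 4.08 m/s

4.1 m s⁻¹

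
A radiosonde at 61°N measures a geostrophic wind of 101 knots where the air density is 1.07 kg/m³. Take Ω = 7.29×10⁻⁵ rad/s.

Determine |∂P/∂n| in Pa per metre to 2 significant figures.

Coriolis parameter at 61°N:
f = 2Ω sin φ = 2 × 7.29×10⁻⁵ × sin 61° = 1.28×10⁻⁴ s⁻¹
Wind speed in SI: 101 knots = 52.0 m/s
Geostrophic balance rearranged: |∂P/∂n| = f ρ V_g
|∂P/∂n| = 1.28×10⁻⁴ × 1.07 × 52.0 = 7.09×10⁻³ Pa/m

7.1×10⁻³ Pa/m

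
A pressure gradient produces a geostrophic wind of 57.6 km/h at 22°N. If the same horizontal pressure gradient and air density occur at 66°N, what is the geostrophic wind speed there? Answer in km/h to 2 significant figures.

With the same pressure gradient and density, V_g ∝ 1/f ∝ 1/sin φ.
V₂ = V₁ · sin φ₁ / sin φ₂ = 57.6 × sin 22° / sin 66°
V₂ = 57.6 × 0.3746/0.9135 = 24 km/h

24 km/h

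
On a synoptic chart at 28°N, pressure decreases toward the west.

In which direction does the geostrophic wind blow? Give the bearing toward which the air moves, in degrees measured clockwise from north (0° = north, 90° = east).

The pressure-gradient force points toward the west (bearing 270°).
Geostrophic balance: in the Northern Hemisphere the Coriolis force deflects motion to the right, so the geostrophic wind blows 90° to the right of the pressure-gradient force (low pressure on the left).
Rotating 270° by 90° clockwise gives 000° — the wind blows toward the north.

000°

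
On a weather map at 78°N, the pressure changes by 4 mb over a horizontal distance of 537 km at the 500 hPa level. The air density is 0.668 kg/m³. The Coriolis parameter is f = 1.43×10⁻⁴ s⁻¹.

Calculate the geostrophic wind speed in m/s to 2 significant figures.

7.8 m/s

Pressure gradient: |∂P/∂n| = 400 Pa / 537000 m = 7.45×10⁻⁴ Pa/m
Geostrophic balance (pressure-gradient force = Coriolis force):
V_g = (1/(fρ)) |∂P/∂n| = 7.45×10⁻⁴ / (1.43×10⁻⁴ × 0.668) = 7.80 m/s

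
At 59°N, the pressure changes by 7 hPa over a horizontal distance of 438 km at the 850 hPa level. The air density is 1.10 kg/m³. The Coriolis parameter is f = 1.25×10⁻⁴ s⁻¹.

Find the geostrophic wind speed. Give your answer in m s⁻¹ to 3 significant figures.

11.6 m s⁻¹

Pressure gradient: |∂P/∂n| = 700 Pa / 438000 m = 1.60×10⁻³ Pa/m
Geostrophic balance (pressure-gradient force = Coriolis force):
V_g = (1/(fρ)) |∂P/∂n| = 1.60×10⁻³ / (1.25×10⁻⁴ × 1.10) = 11.6 m/s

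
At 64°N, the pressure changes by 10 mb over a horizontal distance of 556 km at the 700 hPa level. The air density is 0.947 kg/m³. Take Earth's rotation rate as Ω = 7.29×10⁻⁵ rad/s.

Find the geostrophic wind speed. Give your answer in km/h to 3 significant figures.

52.2 km/h

Coriolis parameter at 64°N:
f = 2Ω sin φ = 2 × 7.29×10⁻⁵ × sin 64° = 1.31×10⁻⁴ s⁻¹
Pressure gradient: |∂P/∂n| = 1000 Pa / 556000 m = 1.80×10⁻³ Pa/m
Geostrophic balance (pressure-gradient force = Coriolis force):
V_g = (1/(fρ)) |∂P/∂n| = 1.80×10⁻³ / (1.31×10⁻⁴ × 0.947) = 14.5 m/s
Converting: 14.5 m/s × 3.6 = 52.2 km/h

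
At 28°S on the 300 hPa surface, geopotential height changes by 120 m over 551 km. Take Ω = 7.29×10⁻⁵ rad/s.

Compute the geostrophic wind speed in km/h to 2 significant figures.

110 km/h

Coriolis parameter at 28°S:
f = 2Ω sin φ = 2 × 7.29×10⁻⁵ × sin 28° = 6.84×10⁻⁵ s⁻¹
Height gradient: |∂Z/∂n| = 120 m / 551000 m = 2.18×10⁻⁴
On a pressure surface, geostrophic balance gives V_g = (g/f)|∂Z/∂n|:
V_g = 9.81 × 2.18×10⁻⁴ / 6.84×10⁻⁵ = 31.2 m/s
Converting: 31.2 m/s × 3.6 = 110 km/h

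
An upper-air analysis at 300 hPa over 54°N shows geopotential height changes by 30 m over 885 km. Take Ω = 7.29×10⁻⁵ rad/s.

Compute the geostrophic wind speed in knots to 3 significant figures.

Coriolis parameter at 54°N:
f = 2Ω sin φ = 2 × 7.29×10⁻⁵ × sin 54° = 1.18×10⁻⁴ s⁻¹
Height gradient: |∂Z/∂n| = 30 m / 885000 m = 3.39×10⁻⁵
On a pressure surface, geostrophic balance gives V_g = (g/f)|∂Z/∂n|:
V_g = 9.81 × 3.39×10⁻⁵ / 1.18×10⁻⁴ = 2.82 m/s
Converting: 2.82 m/s × 1.944 = 5.48 knots

5.48 knots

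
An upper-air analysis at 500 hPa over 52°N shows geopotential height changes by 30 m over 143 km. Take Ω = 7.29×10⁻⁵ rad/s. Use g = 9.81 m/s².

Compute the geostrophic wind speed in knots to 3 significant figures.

Coriolis parameter at 52°N:
f = 2Ω sin φ = 2 × 7.29×10⁻⁵ × sin 52° = 1.15×10⁻⁴ s⁻¹
Height gradient: |∂Z/∂n| = 30 m / 143000 m = 2.10×10⁻⁴
On a pressure surface, geostrophic balance gives V_g = (g/f)|∂Z/∂n|:
V_g = 9.81 × 2.10×10⁻⁴ / 1.15×10⁻⁴ = 17.9 m/s
Converting: 17.9 m/s × 1.944 = 34.8 knots

34.8 knots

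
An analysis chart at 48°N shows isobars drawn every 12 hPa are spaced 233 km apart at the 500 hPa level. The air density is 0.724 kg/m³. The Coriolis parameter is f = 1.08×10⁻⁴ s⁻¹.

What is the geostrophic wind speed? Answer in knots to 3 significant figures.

Pressure gradient: |∂P/∂n| = 1200 Pa / 233000 m = 5.15×10⁻³ Pa/m
Geostrophic balance (pressure-gradient force = Coriolis force):
V_g = (1/(fρ)) |∂P/∂n| = 5.15×10⁻³ / (1.08×10⁻⁴ × 0.724) = 65.9 m/s
Converting: 65.9 m/s × 1.944 = 128 knots

128 knots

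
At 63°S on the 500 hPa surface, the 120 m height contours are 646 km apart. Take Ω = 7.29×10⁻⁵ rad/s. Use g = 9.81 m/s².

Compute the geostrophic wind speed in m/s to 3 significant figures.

Coriolis parameter at 63°S:
f = 2Ω sin φ = 2 × 7.29×10⁻⁵ × sin 63° = 1.30×10⁻⁴ s⁻¹
Height gradient: |∂Z/∂n| = 120 m / 646000 m = 1.86×10⁻⁴
On a pressure surface, geostrophic balance gives V_g = (g/f)|∂Z/∂n|:
V_g = 9.81 × 1.86×10⁻⁴ / 1.30×10⁻⁴ = 14.0 m/s

14.0 m/s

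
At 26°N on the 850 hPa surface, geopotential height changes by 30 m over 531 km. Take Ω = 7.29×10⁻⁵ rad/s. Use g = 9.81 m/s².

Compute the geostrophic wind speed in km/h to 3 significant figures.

Coriolis parameter at 26°N:
f = 2Ω sin φ = 2 × 7.29×10⁻⁵ × sin 26° = 6.39×10⁻⁵ s⁻¹
Height gradient: |∂Z/∂n| = 30 m / 531000 m = 5.65×10⁻⁵
On a pressure surface, geostrophic balance gives V_g = (g/f)|∂Z/∂n|:
V_g = 9.81 × 5.65×10⁻⁵ / 6.39×10⁻⁵ = 8.67 m/s
Converting: 8.67 m/s × 3.6 = 31.2 km/h

31.2 km/h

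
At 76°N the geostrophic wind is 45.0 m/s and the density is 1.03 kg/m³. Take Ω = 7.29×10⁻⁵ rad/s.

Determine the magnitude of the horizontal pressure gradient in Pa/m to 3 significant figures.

Coriolis parameter at 76°N:
f = 2Ω sin φ = 2 × 7.29×10⁻⁵ × sin 76° = 1.41×10⁻⁴ s⁻¹
Geostrophic balance rearranged: |∂P/∂n| = f ρ V_g
|∂P/∂n| = 1.41×10⁻⁴ × 1.03 × 45.0 = 6.56×10⁻³ Pa/m

6.56×10⁻³ Pa/m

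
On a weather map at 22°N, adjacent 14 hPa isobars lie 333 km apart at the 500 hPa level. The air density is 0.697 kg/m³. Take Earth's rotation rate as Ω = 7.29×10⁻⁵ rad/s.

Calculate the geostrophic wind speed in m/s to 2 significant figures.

Coriolis parameter at 22°N:
f = 2Ω sin φ = 2 × 7.29×10⁻⁵ × sin 22° = 5.46×10⁻⁵ s⁻¹
Pressure gradient: |∂P/∂n| = 1400 Pa / 333000 m = 4.20×10⁻³ Pa/m
Geostrophic balance (pressure-gradient force = Coriolis force):
V_g = (1/(fρ)) |∂P/∂n| = 4.20×10⁻³ / (5.46×10⁻⁵ × 0.697) = 110 m/s

110 m/s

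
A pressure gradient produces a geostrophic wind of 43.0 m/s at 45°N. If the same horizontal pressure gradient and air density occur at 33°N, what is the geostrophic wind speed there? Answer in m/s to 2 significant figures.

56 m/s

With the same pressure gradient and density, V_g ∝ 1/f ∝ 1/sin φ.
V₂ = V₁ · sin φ₁ / sin φ₂ = 43.0 × sin 45° / sin 33°
V₂ = 43.0 × 0.7071/0.5446 = 56 m/s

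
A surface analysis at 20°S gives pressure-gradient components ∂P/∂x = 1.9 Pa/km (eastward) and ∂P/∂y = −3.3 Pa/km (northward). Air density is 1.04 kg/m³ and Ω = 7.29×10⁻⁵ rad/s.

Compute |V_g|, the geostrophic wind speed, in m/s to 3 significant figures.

73.4 m/s

Coriolis parameter at 20°S:
f = 2Ω sin φ = 2 × 7.29×10⁻⁵ × sin 20° = 4.99×10⁻⁵ s⁻¹
In the Southern Hemisphere f is negative: f = −4.99×10⁻⁵ s⁻¹.
Component geostrophic relations (x east, y north):
u_g = −(1/(fρ)) ∂P/∂y,  v_g = (1/(fρ)) ∂P/∂x
u_g = −(−3.3×10⁻³)/(−4.99×10⁻⁵ × 1.04) = −63.6 m/s;  v_g = (1.9×10⁻³)/(−4.99×10⁻⁵ × 1.04) = −36.6 m/s
|V_g| = √(u_g² + v_g²) = 73.4 m/s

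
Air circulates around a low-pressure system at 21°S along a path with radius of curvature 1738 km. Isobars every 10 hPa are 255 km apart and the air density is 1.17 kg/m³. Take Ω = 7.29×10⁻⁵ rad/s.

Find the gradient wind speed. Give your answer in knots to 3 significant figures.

84.4 knots

Coriolis parameter at 21°S:
f = 2Ω sin φ = 2 × 7.29×10⁻⁵ × sin 21° = 5.23×10⁻⁵ s⁻¹
Pressure gradient: |∂P/∂n| = 1000 Pa / 255000 m = 3.92×10⁻³ Pa/m
Geostrophic speed: V_g = |∂P/∂n|/(fρ) = 3.92×10⁻³/(5.23×10⁻⁵ × 1.17) = 64.1 m/s
Around a low, centrifugal force acts outward with Coriolis, so pressure-gradient force balances both:
(1/ρ)|∂P/∂n| = fV + V²/R  →  V² + fR·V − fR·V_g = 0
With fR = 5.23×10⁻⁵ × 1738×10³ m = 90.8 m/s:
V = [−fR + √((fR)² + 4 fR V_g)]/2 = [−90.8 + √(90.8² + 4×90.8×64.1)]/2 = 43.4 m/s
Subgeostrophic (V < V_g = 64.1 m/s), as expected around a low.
Converting: 43.4 m/s × 1.944 = 84.4 knots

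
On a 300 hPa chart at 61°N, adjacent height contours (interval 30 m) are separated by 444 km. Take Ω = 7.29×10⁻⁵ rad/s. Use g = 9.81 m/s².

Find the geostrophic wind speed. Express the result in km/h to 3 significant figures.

18.7 km/h

Coriolis parameter at 61°N:
f = 2Ω sin φ = 2 × 7.29×10⁻⁵ × sin 61° = 1.28×10⁻⁴ s⁻¹
Height gradient: |∂Z/∂n| = 30 m / 444000 m = 6.76×10⁻⁵
On a pressure surface, geostrophic balance gives V_g = (g/f)|∂Z/∂n|:
V_g = 9.81 × 6.76×10⁻⁵ / 1.28×10⁻⁴ = 5.20 m/s
Converting: 5.20 m/s × 3.6 = 18.7 km/h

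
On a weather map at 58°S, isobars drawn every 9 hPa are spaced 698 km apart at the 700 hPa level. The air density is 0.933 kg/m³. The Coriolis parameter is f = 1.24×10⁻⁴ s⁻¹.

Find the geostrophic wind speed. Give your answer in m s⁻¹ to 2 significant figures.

11 m s⁻¹

Pressure gradient: |∂P/∂n| = 900 Pa / 698000 m = 1.29×10⁻³ Pa/m
Geostrophic balance (pressure-gradient force = Coriolis force):
V_g = (1/(fρ)) |∂P/∂n| = 1.29×10⁻³ / (1.24×10⁻⁴ × 0.933) = 11.1 m/s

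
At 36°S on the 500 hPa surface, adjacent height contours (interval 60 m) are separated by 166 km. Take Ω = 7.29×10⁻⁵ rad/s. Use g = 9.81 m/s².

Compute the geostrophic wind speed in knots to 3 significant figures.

80.4 knots

Coriolis parameter at 36°S:
f = 2Ω sin φ = 2 × 7.29×10⁻⁵ × sin 36° = 8.57×10⁻⁵ s⁻¹
Height gradient: |∂Z/∂n| = 60 m / 166000 m = 3.61×10⁻⁴
On a pressure surface, geostrophic balance gives V_g = (g/f)|∂Z/∂n|:
V_g = 9.81 × 3.61×10⁻⁴ / 8.57×10⁻⁵ = 41.4 m/s
Converting: 41.4 m/s × 1.944 = 80.4 knots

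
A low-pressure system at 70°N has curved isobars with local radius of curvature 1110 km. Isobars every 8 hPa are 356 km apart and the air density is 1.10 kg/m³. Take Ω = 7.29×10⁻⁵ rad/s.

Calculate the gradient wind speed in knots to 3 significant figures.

26.6 knots

Coriolis parameter at 70°N:
f = 2Ω sin φ = 2 × 7.29×10⁻⁵ × sin 70° = 1.37×10⁻⁴ s⁻¹
Pressure gradient: |∂P/∂n| = 800 Pa / 356000 m = 2.25×10⁻³ Pa/m
Geostrophic speed: V_g = |∂P/∂n|/(fρ) = 2.25×10⁻³/(1.37×10⁻⁴ × 1.10) = 14.9 m/s
Around a low, centrifugal force acts outward with Coriolis, so pressure-gradient force balances both:
(1/ρ)|∂P/∂n| = fV + V²/R  →  V² + fR·V − fR·V_g = 0
With fR = 1.37×10⁻⁴ × 1110×10³ m = 152 m/s:
V = [−fR + √((fR)² + 4 fR V_g)]/2 = [−152 + √(152² + 4×152×14.9)]/2 = 13.7 m/s
Subgeostrophic (V < V_g = 14.9 m/s), as expected around a low.
Converting: 13.7 m/s × 1.944 = 26.6 knots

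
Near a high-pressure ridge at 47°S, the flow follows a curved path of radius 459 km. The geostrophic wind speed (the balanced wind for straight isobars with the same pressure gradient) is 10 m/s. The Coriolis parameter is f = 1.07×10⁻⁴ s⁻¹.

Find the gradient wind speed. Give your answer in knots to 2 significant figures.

Around a high, pressure-gradient force acts outward with centrifugal, so Coriolis balances both:
fV = (1/ρ)|∂P/∂n| + V²/R  →  V² − fR·V + fR·V_g = 0
With fR = 1.07×10⁻⁴ × 459×10³ m = 49.1 m/s:
V = [fR − √((fR)² − 4 fR V_g)]/2 = [49.1 − √(49.1² − 4×49.1×10)]/2 = 14 m/s
Supergeostrophic (V > V_g = 10 m/s), as expected around a high.
Converting: 14 m/s × 1.944 = 27 knots

27 knots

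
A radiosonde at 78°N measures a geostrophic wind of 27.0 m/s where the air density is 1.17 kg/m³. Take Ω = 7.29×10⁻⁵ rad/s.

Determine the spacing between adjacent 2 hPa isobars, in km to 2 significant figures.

44 km

Coriolis parameter at 78°N:
f = 2Ω sin φ = 2 × 7.29×10⁻⁵ × sin 78° = 1.43×10⁻⁴ s⁻¹
Geostrophic balance rearranged: |∂P/∂n| = f ρ V_g
|∂P/∂n| = 1.43×10⁻⁴ × 1.17 × 27.0 = 4.51×10⁻³ Pa/m
Isobar spacing: Δn = ΔP/|∂P/∂n| = 200 Pa / 4.51×10⁻³ Pa/m = 44393 m ≈ 44 km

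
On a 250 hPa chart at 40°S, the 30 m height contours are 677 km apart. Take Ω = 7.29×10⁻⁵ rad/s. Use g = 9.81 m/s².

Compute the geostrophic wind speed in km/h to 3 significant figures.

Coriolis parameter at 40°S:
f = 2Ω sin φ = 2 × 7.29×10⁻⁵ × sin 40° = 9.37×10⁻⁵ s⁻¹
Height gradient: |∂Z/∂n| = 30 m / 677000 m = 4.43×10⁻⁵
On a pressure surface, geostrophic balance gives V_g = (g/f)|∂Z/∂n|:
V_g = 9.81 × 4.43×10⁻⁵ / 9.37×10⁻⁵ = 4.64 m/s
Converting: 4.64 m/s × 3.6 = 16.7 km/h

16.7 km/h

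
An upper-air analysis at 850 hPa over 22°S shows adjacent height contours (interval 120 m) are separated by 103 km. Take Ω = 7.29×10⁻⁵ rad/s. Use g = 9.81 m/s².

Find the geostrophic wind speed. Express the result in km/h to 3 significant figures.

Coriolis parameter at 22°S:
f = 2Ω sin φ = 2 × 7.29×10⁻⁵ × sin 22° = 5.46×10⁻⁵ s⁻¹
Height gradient: |∂Z/∂n| = 120 m / 103000 m = 1.17×10⁻³
On a pressure surface, geostrophic balance gives V_g = (g/f)|∂Z/∂n|:
V_g = 9.81 × 1.17×10⁻³ / 5.46×10⁻⁵ = 209 m/s
Converting: 209 m/s × 3.6 = 753 km/h

753 km/h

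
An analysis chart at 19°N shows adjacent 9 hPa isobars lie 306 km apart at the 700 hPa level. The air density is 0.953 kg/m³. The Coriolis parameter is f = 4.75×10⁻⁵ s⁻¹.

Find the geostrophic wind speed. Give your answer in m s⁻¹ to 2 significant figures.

65 m s⁻¹

Pressure gradient: |∂P/∂n| = 900 Pa / 306000 m = 2.94×10⁻³ Pa/m
Geostrophic balance (pressure-gradient force = Coriolis force):
V_g = (1/(fρ)) |∂P/∂n| = 2.94×10⁻³ / (4.75×10⁻⁵ × 0.953) = 65.0 m/s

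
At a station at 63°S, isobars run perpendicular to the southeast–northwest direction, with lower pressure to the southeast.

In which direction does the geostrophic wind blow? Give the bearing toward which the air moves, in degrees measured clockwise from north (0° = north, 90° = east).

045°

The pressure-gradient force points toward the southeast (bearing 135°).
Geostrophic balance: in the Southern Hemisphere the Coriolis force deflects motion to the left, so the geostrophic wind blows 90° to the left of the pressure-gradient force (low pressure on the right).
Rotating 135° by 90° counterclockwise gives 045° — the wind blows toward the northeast.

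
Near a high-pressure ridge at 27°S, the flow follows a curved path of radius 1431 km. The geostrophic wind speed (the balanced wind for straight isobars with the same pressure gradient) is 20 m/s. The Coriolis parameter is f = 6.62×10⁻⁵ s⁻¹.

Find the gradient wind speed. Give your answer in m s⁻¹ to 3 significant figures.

Around a high, pressure-gradient force acts outward with centrifugal, so Coriolis balances both:
fV = (1/ρ)|∂P/∂n| + V²/R  →  V² − fR·V + fR·V_g = 0
With fR = 6.62×10⁻⁵ × 1431×10³ m = 94.7 m/s:
V = [fR − √((fR)² − 4 fR V_g)]/2 = [94.7 − √(94.7² − 4×94.7×20)]/2 = 28.7 m/s
Supergeostrophic (V > V_g = 20 m/s), as expected around a high.

28.7 m s⁻¹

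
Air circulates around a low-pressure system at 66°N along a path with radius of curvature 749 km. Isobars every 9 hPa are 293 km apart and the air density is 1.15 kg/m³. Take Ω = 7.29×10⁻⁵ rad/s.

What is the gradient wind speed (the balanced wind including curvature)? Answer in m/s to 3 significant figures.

Coriolis parameter at 66°N:
f = 2Ω sin φ = 2 × 7.29×10⁻⁵ × sin 66° = 1.33×10⁻⁴ s⁻¹
Pressure gradient: |∂P/∂n| = 900 Pa / 293000 m = 3.07×10⁻³ Pa/m
Geostrophic speed: V_g = |∂P/∂n|/(fρ) = 3.07×10⁻³/(1.33×10⁻⁴ × 1.15) = 20.1 m/s
Around a low, centrifugal force acts outward with Coriolis, so pressure-gradient force balances both:
(1/ρ)|∂P/∂n| = fV + V²/R  →  V² + fR·V − fR·V_g = 0
With fR = 1.33×10⁻⁴ × 749×10³ m = 99.8 m/s:
V = [−fR + √((fR)² + 4 fR V_g)]/2 = [−99.8 + √(99.8² + 4×99.8×20.1)]/2 = 17.1 m/s
Subgeostrophic (V < V_g = 20.1 m/s), as expected around a low.

17.1 m/s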